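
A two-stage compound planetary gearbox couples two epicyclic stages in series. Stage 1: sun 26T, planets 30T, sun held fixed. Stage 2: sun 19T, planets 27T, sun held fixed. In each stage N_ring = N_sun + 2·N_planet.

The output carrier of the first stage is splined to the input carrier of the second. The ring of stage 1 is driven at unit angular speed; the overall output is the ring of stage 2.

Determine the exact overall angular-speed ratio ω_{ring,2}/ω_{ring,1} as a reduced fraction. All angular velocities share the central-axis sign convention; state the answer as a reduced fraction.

Stage 1: N_ring = 26 + 2·30 = 86
Stage 1: 26(ω_s−ω_c) = −86(ω_r−ω_c),  ω_s=0, ω_r=1
Stage 1: 26(0−ω_c) = −86(1−ω_c)  ⇒  112ω_c = 86  ⇒  ω_c = 43/56
  ⇒ ω_c¹/ω_r¹ = 43/56
Stage 2: N_ring = 19 + 2·27 = 73
Stage 2: 19(ω_s−ω_c) = −73(ω_r−ω_c),  ω_s=0, ω_c=1
Stage 2: ω_r = 1 − (19/73)(0−1) = 92/73
  ⇒ ω_r²/ω_c² = 92/73
Coupling ω_c² = ω_c¹ ⇒ overall = 43/56 × 92/73 = 989/1022

989/1022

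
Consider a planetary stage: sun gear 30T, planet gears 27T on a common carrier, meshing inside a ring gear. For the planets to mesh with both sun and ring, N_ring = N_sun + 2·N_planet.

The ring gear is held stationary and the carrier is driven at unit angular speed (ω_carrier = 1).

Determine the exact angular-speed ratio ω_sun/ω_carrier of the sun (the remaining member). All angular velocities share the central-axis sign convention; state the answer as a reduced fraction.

19/5

N_ring = 30 + 2·27 = 84
30(ω_s−ω_c) = −84(ω_r−ω_c),  ω_r=0, ω_c=1
ω_s = 1 − (84/30)(0−1) = 19/5
ω_s/ω_c = 19/5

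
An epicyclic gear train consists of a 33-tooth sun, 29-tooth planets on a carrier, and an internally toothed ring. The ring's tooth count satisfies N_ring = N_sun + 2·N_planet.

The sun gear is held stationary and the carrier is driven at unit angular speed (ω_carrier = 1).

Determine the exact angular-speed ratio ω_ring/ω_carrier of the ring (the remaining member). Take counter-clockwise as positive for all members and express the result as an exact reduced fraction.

124/91

N_ring = 33 + 2·29 = 91
33(ω_s−ω_c) = −91(ω_r−ω_c),  ω_s=0, ω_c=1
ω_r = 1 − (33/91)(0−1) = 124/91
ω_r/ω_c = 124/91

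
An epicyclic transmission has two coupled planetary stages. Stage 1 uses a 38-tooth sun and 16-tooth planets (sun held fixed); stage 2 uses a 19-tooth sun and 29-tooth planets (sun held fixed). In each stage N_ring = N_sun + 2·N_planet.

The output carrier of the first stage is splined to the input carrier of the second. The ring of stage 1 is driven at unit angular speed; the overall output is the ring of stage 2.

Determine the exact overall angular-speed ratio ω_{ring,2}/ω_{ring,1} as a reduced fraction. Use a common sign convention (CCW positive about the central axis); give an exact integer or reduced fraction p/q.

Stage 1: N_ring = 38 + 2·16 = 70
Stage 1: 38(ω_s−ω_c) = −70(ω_r−ω_c),  ω_s=0, ω_r=1
Stage 1: 38(0−ω_c) = −70(1−ω_c)  ⇒  108ω_c = 70  ⇒  ω_c = 35/54
  ⇒ ω_c¹/ω_r¹ = 35/54
Stage 2: N_ring = 19 + 2·29 = 77
Stage 2: 19(ω_s−ω_c) = −77(ω_r−ω_c),  ω_s=0, ω_c=1
Stage 2: ω_r = 1 − (19/77)(0−1) = 96/77
  ⇒ ω_r²/ω_c² = 96/77
Coupling ω_c² = ω_c¹ ⇒ overall = 35/54 × 96/77 = 80/99

80/99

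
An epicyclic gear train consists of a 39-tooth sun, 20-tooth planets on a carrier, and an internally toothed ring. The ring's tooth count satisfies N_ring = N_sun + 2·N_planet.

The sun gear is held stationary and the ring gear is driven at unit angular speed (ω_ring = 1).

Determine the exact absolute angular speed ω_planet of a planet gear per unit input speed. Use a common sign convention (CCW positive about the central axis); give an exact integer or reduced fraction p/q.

79/40

N_ring = 39 + 2·20 = 79
39(ω_s−ω_c) = −79(ω_r−ω_c),  ω_s=0, ω_r=1
39(0−ω_c) = −79(1−ω_c)  ⇒  118ω_c = 79  ⇒  ω_c = 79/118
sun–planet: 39·(0−79/118) = −20·(ω_p−ω_c)  ⇒  ω_p−ω_c = −(39/20)·(-79/118) = 3081/2360
ω_p = 79/118 + 3081/2360 = 79/40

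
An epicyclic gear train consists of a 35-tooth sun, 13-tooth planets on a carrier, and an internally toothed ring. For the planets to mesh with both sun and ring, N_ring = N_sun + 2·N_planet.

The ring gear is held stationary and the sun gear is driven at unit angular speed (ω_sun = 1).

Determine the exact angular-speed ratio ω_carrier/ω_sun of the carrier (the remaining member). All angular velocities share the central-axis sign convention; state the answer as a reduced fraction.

35/96

N_ring = 35 + 2·13 = 61
35(ω_s−ω_c) = −61(ω_r−ω_c),  ω_r=0, ω_s=1
35(1−ω_c) = −61(0−ω_c)  ⇒  96ω_c = 35  ⇒  ω_c = 35/96
ω_c/ω_s = 35/96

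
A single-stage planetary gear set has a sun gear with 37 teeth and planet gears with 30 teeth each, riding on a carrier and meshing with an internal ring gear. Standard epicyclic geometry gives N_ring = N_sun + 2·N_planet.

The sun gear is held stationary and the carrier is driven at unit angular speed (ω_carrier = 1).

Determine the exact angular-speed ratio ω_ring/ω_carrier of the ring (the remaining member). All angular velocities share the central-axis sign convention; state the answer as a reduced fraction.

N_ring = 37 + 2·30 = 97
37(ω_s−ω_c) = −97(ω_r−ω_c),  ω_s=0, ω_c=1
ω_r = 1 − (37/97)(0−1) = 134/97
ω_r/ω_c = 134/97

134/97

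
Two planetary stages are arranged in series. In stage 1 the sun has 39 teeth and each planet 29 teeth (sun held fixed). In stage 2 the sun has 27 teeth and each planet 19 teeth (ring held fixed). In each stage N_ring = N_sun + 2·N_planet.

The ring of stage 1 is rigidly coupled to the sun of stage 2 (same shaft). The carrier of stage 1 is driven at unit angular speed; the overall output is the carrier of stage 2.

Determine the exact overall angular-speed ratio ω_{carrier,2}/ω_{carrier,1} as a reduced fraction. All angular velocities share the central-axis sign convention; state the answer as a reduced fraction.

918/2231

Stage 1: N_ring = 39 + 2·29 = 97
Stage 1: 39(ω_s−ω_c) = −97(ω_r−ω_c),  ω_s=0, ω_c=1
Stage 1: ω_r = 1 − (39/97)(0−1) = 136/97
  ⇒ ω_r¹/ω_c¹ = 136/97
Stage 2: N_ring = 27 + 2·19 = 65
Stage 2: 27(ω_s−ω_c) = −65(ω_r−ω_c),  ω_r=0, ω_s=1
Stage 2: 27(1−ω_c) = −65(0−ω_c)  ⇒  92ω_c = 27  ⇒  ω_c = 27/92
  ⇒ ω_c²/ω_s² = 27/92
Coupling ω_s² = ω_r¹ ⇒ overall = 136/97 × 27/92 = 918/2231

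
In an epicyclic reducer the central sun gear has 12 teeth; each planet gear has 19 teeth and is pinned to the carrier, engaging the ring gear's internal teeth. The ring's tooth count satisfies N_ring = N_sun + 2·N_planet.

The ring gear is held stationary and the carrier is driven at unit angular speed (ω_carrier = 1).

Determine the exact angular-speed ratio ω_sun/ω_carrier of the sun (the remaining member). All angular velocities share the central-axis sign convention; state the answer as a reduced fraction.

N_ring = 12 + 2·19 = 50
12(ω_s−ω_c) = −50(ω_r−ω_c),  ω_r=0, ω_c=1
ω_s = 1 − (50/12)(0−1) = 31/6
ω_s/ω_c = 31/6

31/6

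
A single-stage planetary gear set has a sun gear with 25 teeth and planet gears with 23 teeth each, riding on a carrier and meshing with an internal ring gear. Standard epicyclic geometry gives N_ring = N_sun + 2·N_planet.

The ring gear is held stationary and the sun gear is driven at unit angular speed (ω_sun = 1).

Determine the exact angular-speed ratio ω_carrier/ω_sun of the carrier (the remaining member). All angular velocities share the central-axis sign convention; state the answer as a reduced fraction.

N_ring = 25 + 2·23 = 71
25(ω_s−ω_c) = −71(ω_r−ω_c),  ω_r=0, ω_s=1
25(1−ω_c) = −71(0−ω_c)  ⇒  96ω_c = 25  ⇒  ω_c = 25/96
ω_c/ω_s = 25/96

25/96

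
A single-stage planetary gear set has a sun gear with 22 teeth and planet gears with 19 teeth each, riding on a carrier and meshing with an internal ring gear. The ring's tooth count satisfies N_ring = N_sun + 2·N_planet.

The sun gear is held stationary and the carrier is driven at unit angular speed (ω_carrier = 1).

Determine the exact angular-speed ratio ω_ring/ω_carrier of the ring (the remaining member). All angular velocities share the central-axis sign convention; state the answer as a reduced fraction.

N_ring = 22 + 2·19 = 60
22(ω_s−ω_c) = −60(ω_r−ω_c),  ω_s=0, ω_c=1
ω_r = 1 − (22/60)(0−1) = 41/30
ω_r/ω_c = 41/30

41/30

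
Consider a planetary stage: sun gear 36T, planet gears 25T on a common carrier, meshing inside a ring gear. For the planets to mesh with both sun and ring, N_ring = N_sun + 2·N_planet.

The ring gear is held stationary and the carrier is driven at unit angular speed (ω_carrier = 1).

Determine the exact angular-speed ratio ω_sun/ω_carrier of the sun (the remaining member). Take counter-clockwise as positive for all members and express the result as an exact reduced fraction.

61/18

N_ring = 36 + 2·25 = 86
36(ω_s−ω_c) = −86(ω_r−ω_c),  ω_r=0, ω_c=1
ω_s = 1 − (86/36)(0−1) = 61/18
ω_s/ω_c = 61/18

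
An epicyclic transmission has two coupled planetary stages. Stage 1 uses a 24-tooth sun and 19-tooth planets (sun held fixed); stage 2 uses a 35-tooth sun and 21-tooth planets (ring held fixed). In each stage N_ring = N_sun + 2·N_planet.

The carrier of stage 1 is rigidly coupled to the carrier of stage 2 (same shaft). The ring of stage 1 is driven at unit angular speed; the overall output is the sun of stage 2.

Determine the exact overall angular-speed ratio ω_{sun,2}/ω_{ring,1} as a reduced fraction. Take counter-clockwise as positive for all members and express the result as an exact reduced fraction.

496/215

Stage 1: N_ring = 24 + 2·19 = 62
Stage 1: 24(ω_s−ω_c) = −62(ω_r−ω_c),  ω_s=0, ω_r=1
Stage 1: 24(0−ω_c) = −62(1−ω_c)  ⇒  86ω_c = 62  ⇒  ω_c = 31/43
  ⇒ ω_c¹/ω_r¹ = 31/43
Stage 2: N_ring = 35 + 2·21 = 77
Stage 2: 35(ω_s−ω_c) = −77(ω_r−ω_c),  ω_r=0, ω_c=1
Stage 2: ω_s = 1 − (77/35)(0−1) = 16/5
  ⇒ ω_s²/ω_c² = 16/5
Coupling ω_c² = ω_c¹ ⇒ overall = 31/43 × 16/5 = 496/215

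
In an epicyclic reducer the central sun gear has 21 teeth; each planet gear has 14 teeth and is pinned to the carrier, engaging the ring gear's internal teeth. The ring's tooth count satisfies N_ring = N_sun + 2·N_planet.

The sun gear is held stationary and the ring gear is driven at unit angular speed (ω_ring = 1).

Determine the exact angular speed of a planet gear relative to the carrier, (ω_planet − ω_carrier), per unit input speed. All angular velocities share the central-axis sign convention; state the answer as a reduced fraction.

21/20

N_ring = 21 + 2·14 = 49
21(ω_s−ω_c) = −49(ω_r−ω_c),  ω_s=0, ω_r=1
21(0−ω_c) = −49(1−ω_c)  ⇒  70ω_c = 49  ⇒  ω_c = 7/10
sun–planet: 21·(0−7/10) = −14·(ω_p−ω_c)  ⇒  ω_p−ω_c = −(21/14)·(-7/10) = 21/20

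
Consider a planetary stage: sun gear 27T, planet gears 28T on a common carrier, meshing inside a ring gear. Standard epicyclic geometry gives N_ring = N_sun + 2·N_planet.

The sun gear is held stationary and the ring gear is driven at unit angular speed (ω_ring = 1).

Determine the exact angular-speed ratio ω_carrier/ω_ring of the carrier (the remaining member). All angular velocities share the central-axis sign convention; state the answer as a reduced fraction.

83/110

N_ring = 27 + 2·28 = 83
27(ω_s−ω_c) = −83(ω_r−ω_c),  ω_s=0, ω_r=1
27(0−ω_c) = −83(1−ω_c)  ⇒  110ω_c = 83  ⇒  ω_c = 83/110
ω_c/ω_r = 83/110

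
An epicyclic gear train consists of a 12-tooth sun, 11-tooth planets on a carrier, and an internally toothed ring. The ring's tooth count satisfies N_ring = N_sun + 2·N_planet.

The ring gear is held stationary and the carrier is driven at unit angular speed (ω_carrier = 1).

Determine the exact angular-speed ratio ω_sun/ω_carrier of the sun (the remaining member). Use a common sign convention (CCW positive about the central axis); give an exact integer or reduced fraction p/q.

23/6

N_ring = 12 + 2·11 = 34
12(ω_s−ω_c) = −34(ω_r−ω_c),  ω_r=0, ω_c=1
ω_s = 1 − (34/12)(0−1) = 23/6
ω_s/ω_c = 23/6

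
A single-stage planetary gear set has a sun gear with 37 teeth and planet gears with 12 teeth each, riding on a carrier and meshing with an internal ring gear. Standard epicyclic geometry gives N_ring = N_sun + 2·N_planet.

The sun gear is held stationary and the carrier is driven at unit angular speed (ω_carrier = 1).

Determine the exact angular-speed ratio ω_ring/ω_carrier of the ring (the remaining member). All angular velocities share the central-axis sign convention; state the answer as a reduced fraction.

N_ring = 37 + 2·12 = 61
37(ω_s−ω_c) = −61(ω_r−ω_c),  ω_s=0, ω_c=1
ω_r = 1 − (37/61)(0−1) = 98/61
ω_r/ω_c = 98/61

98/61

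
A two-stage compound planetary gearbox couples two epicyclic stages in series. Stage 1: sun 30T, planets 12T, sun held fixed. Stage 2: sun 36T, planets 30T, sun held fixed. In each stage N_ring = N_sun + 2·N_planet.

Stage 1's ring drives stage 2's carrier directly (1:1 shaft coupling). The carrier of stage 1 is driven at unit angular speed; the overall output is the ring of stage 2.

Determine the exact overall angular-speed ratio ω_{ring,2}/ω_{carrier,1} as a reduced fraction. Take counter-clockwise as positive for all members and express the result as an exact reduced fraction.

Stage 1: N_ring = 30 + 2·12 = 54
Stage 1: 30(ω_s−ω_c) = −54(ω_r−ω_c),  ω_s=0, ω_c=1
Stage 1: ω_r = 1 − (30/54)(0−1) = 14/9
  ⇒ ω_r¹/ω_c¹ = 14/9
Stage 2: N_ring = 36 + 2·30 = 96
Stage 2: 36(ω_s−ω_c) = −96(ω_r−ω_c),  ω_s=0, ω_c=1
Stage 2: ω_r = 1 − (36/96)(0−1) = 11/8
  ⇒ ω_r²/ω_c² = 11/8
Coupling ω_c² = ω_r¹ ⇒ overall = 14/9 × 11/8 = 77/36

77/36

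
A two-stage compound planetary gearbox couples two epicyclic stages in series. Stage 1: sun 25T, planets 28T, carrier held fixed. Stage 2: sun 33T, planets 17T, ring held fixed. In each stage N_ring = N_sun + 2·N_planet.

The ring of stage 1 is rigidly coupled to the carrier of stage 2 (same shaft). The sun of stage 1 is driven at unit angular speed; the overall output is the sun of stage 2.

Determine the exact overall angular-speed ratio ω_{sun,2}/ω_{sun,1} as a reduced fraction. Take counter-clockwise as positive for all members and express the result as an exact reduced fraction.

-2500/2673

Stage 1: N_ring = 25 + 2·28 = 81
Stage 1: 25(ω_s−ω_c) = −81(ω_r−ω_c),  ω_c=0, ω_s=1
Stage 1: ω_r = 0 − (25/81)(1−0) = -25/81
  ⇒ ω_r¹/ω_s¹ = -25/81
Stage 2: N_ring = 33 + 2·17 = 67
Stage 2: 33(ω_s−ω_c) = −67(ω_r−ω_c),  ω_r=0, ω_c=1
Stage 2: ω_s = 1 − (67/33)(0−1) = 100/33
  ⇒ ω_s²/ω_c² = 100/33
Coupling ω_c² = ω_r¹ ⇒ overall = -25/81 × 100/33 = -2500/2673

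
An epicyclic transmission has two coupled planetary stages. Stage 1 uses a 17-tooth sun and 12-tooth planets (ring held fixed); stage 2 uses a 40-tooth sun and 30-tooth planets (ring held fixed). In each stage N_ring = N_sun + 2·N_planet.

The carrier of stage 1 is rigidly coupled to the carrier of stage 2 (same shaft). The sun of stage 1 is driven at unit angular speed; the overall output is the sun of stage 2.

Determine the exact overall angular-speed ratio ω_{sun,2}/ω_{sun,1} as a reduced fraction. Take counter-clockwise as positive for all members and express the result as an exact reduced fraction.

119/116

Stage 1: N_ring = 17 + 2·12 = 41
Stage 1: 17(ω_s−ω_c) = −41(ω_r−ω_c),  ω_r=0, ω_s=1
Stage 1: 17(1−ω_c) = −41(0−ω_c)  ⇒  58ω_c = 17  ⇒  ω_c = 17/58
  ⇒ ω_c¹/ω_s¹ = 17/58
Stage 2: N_ring = 40 + 2·30 = 100
Stage 2: 40(ω_s−ω_c) = −100(ω_r−ω_c),  ω_r=0, ω_c=1
Stage 2: ω_s = 1 − (100/40)(0−1) = 7/2
  ⇒ ω_s²/ω_c² = 7/2
Coupling ω_c² = ω_c¹ ⇒ overall = 17/58 × 7/2 = 119/116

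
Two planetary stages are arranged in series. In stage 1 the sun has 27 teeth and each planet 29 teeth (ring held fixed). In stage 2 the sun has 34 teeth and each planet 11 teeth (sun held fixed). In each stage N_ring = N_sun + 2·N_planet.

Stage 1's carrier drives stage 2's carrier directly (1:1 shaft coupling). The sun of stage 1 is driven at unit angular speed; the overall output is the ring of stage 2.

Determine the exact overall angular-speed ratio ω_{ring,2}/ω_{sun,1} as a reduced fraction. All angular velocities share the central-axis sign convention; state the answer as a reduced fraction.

Stage 1: N_ring = 27 + 2·29 = 85
Stage 1: 27(ω_s−ω_c) = −85(ω_r−ω_c),  ω_r=0, ω_s=1
Stage 1: 27(1−ω_c) = −85(0−ω_c)  ⇒  112ω_c = 27  ⇒  ω_c = 27/112
  ⇒ ω_c¹/ω_s¹ = 27/112
Stage 2: N_ring = 34 + 2·11 = 56
Stage 2: 34(ω_s−ω_c) = −56(ω_r−ω_c),  ω_s=0, ω_c=1
Stage 2: ω_r = 1 − (34/56)(0−1) = 45/28
  ⇒ ω_r²/ω_c² = 45/28
Coupling ω_c² = ω_c¹ ⇒ overall = 27/112 × 45/28 = 1215/3136

1215/3136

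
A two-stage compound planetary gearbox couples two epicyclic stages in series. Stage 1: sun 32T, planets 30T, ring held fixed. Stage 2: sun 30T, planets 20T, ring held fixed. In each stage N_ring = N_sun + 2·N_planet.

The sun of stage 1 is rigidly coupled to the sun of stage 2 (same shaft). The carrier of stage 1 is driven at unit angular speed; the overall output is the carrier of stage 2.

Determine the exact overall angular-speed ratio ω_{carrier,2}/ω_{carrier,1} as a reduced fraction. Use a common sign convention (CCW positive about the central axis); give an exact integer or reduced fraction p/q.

93/80

Stage 1: N_ring = 32 + 2·30 = 92
Stage 1: 32(ω_s−ω_c) = −92(ω_r−ω_c),  ω_r=0, ω_c=1
Stage 1: ω_s = 1 − (92/32)(0−1) = 31/8
  ⇒ ω_s¹/ω_c¹ = 31/8
Stage 2: N_ring = 30 + 2·20 = 70
Stage 2: 30(ω_s−ω_c) = −70(ω_r−ω_c),  ω_r=0, ω_s=1
Stage 2: 30(1−ω_c) = −70(0−ω_c)  ⇒  100ω_c = 30  ⇒  ω_c = 3/10
  ⇒ ω_c²/ω_s² = 3/10
Coupling ω_s² = ω_s¹ ⇒ overall = 31/8 × 3/10 = 93/80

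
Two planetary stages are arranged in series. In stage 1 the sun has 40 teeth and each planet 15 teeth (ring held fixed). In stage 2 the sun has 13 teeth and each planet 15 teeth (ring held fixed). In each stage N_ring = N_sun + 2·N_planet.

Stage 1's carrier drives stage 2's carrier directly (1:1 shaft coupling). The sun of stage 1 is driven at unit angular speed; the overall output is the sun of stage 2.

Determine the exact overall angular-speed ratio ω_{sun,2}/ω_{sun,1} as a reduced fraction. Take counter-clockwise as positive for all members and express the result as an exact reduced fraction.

224/143

Stage 1: N_ring = 40 + 2·15 = 70
Stage 1: 40(ω_s−ω_c) = −70(ω_r−ω_c),  ω_r=0, ω_s=1
Stage 1: 40(1−ω_c) = −70(0−ω_c)  ⇒  110ω_c = 40  ⇒  ω_c = 4/11
  ⇒ ω_c¹/ω_s¹ = 4/11
Stage 2: N_ring = 13 + 2·15 = 43
Stage 2: 13(ω_s−ω_c) = −43(ω_r−ω_c),  ω_r=0, ω_c=1
Stage 2: ω_s = 1 − (43/13)(0−1) = 56/13
  ⇒ ω_s²/ω_c² = 56/13
Coupling ω_c² = ω_c¹ ⇒ overall = 4/11 × 56/13 = 224/143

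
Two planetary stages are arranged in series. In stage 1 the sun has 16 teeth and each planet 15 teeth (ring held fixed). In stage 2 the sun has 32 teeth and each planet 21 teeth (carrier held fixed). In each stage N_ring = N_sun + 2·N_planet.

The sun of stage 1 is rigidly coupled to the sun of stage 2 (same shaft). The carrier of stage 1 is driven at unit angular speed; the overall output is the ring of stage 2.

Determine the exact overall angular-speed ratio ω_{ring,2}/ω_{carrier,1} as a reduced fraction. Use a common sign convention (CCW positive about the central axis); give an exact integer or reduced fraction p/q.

-62/37

Stage 1: N_ring = 16 + 2·15 = 46
Stage 1: 16(ω_s−ω_c) = −46(ω_r−ω_c),  ω_r=0, ω_c=1
Stage 1: ω_s = 1 − (46/16)(0−1) = 31/8
  ⇒ ω_s¹/ω_c¹ = 31/8
Stage 2: N_ring = 32 + 2·21 = 74
Stage 2: 32(ω_s−ω_c) = −74(ω_r−ω_c),  ω_c=0, ω_s=1
Stage 2: ω_r = 0 − (32/74)(1−0) = -16/37
  ⇒ ω_r²/ω_s² = -16/37
Coupling ω_s² = ω_s¹ ⇒ overall = 31/8 × -16/37 = -62/37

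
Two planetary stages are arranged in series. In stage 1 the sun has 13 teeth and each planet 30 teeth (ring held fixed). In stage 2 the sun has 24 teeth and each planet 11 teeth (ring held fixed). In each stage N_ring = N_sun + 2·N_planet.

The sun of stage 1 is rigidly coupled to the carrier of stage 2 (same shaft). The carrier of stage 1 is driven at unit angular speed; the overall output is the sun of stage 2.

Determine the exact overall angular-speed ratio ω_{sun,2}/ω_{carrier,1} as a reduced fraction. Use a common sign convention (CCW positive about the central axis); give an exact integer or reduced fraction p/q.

1505/78

Stage 1: N_ring = 13 + 2·30 = 73
Stage 1: 13(ω_s−ω_c) = −73(ω_r−ω_c),  ω_r=0, ω_c=1
Stage 1: ω_s = 1 − (73/13)(0−1) = 86/13
  ⇒ ω_s¹/ω_c¹ = 86/13
Stage 2: N_ring = 24 + 2·11 = 46
Stage 2: 24(ω_s−ω_c) = −46(ω_r−ω_c),  ω_r=0, ω_c=1
Stage 2: ω_s = 1 − (46/24)(0−1) = 35/12
  ⇒ ω_s²/ω_c² = 35/12
Coupling ω_c² = ω_s¹ ⇒ overall = 86/13 × 35/12 = 1505/78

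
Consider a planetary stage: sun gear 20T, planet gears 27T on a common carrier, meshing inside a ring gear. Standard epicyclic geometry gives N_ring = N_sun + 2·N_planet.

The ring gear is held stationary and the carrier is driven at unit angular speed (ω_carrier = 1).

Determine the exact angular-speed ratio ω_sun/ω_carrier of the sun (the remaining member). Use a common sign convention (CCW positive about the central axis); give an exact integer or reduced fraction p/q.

N_ring = 20 + 2·27 = 74
20(ω_s−ω_c) = −74(ω_r−ω_c),  ω_r=0, ω_c=1
ω_s = 1 − (74/20)(0−1) = 47/10
ω_s/ω_c = 47/10

47/10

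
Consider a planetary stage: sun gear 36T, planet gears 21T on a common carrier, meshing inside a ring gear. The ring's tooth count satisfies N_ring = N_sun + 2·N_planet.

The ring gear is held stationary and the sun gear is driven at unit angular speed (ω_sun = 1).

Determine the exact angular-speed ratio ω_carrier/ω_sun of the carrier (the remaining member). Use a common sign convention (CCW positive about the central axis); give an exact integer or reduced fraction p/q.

N_ring = 36 + 2·21 = 78
36(ω_s−ω_c) = −78(ω_r−ω_c),  ω_r=0, ω_s=1
36(1−ω_c) = −78(0−ω_c)  ⇒  114ω_c = 36  ⇒  ω_c = 6/19
ω_c/ω_s = 6/19

6/19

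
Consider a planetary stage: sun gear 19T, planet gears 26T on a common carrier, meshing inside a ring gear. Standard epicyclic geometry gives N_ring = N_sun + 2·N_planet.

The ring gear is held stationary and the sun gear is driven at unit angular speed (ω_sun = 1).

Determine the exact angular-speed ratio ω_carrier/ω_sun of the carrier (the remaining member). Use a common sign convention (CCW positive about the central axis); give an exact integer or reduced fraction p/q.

N_ring = 19 + 2·26 = 71
19(ω_s−ω_c) = −71(ω_r−ω_c),  ω_r=0, ω_s=1
19(1−ω_c) = −71(0−ω_c)  ⇒  90ω_c = 19  ⇒  ω_c = 19/90
ω_c/ω_s = 19/90

19/90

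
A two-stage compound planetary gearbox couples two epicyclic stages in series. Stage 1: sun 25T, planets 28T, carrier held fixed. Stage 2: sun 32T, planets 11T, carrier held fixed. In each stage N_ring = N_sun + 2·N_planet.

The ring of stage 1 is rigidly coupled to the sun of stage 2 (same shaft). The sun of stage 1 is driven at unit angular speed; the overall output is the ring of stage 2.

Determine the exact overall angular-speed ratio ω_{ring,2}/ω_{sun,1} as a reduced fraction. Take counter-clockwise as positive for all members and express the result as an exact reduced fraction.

Stage 1: N_ring = 25 + 2·28 = 81
Stage 1: 25(ω_s−ω_c) = −81(ω_r−ω_c),  ω_c=0, ω_s=1
Stage 1: ω_r = 0 − (25/81)(1−0) = -25/81
  ⇒ ω_r¹/ω_s¹ = -25/81
Stage 2: N_ring = 32 + 2·11 = 54
Stage 2: 32(ω_s−ω_c) = −54(ω_r−ω_c),  ω_c=0, ω_s=1
Stage 2: ω_r = 0 − (32/54)(1−0) = -16/27
  ⇒ ω_r²/ω_s² = -16/27
Coupling ω_s² = ω_r¹ ⇒ overall = -25/81 × -16/27 = 400/2187

400/2187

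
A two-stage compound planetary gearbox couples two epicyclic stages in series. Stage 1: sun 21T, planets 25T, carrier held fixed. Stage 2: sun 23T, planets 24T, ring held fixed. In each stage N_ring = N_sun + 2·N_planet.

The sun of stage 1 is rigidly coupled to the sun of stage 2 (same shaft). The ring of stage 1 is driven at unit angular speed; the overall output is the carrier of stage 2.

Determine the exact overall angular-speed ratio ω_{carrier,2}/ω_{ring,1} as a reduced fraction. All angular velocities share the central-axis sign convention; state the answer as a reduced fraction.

-1633/1974

Stage 1: N_ring = 21 + 2·25 = 71
Stage 1: 21(ω_s−ω_c) = −71(ω_r−ω_c),  ω_c=0, ω_r=1
Stage 1: ω_s = 0 − (71/21)(1−0) = -71/21
  ⇒ ω_s¹/ω_r¹ = -71/21
Stage 2: N_ring = 23 + 2·24 = 71
Stage 2: 23(ω_s−ω_c) = −71(ω_r−ω_c),  ω_r=0, ω_s=1
Stage 2: 23(1−ω_c) = −71(0−ω_c)  ⇒  94ω_c = 23  ⇒  ω_c = 23/94
  ⇒ ω_c²/ω_s² = 23/94
Coupling ω_s² = ω_s¹ ⇒ overall = -71/21 × 23/94 = -1633/1974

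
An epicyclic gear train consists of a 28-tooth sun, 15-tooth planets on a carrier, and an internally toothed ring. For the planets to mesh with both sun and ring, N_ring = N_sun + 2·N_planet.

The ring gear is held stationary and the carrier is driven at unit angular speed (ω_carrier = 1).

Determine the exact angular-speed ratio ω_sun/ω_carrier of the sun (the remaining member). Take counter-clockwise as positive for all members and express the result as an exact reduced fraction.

43/14

N_ring = 28 + 2·15 = 58
28(ω_s−ω_c) = −58(ω_r−ω_c),  ω_r=0, ω_c=1
ω_s = 1 − (58/28)(0−1) = 43/14
ω_s/ω_c = 43/14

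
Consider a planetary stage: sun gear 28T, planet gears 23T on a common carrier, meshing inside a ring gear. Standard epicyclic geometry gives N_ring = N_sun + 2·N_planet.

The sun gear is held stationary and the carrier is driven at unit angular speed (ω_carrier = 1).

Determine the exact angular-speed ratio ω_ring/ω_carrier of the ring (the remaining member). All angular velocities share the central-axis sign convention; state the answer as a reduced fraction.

51/37

N_ring = 28 + 2·23 = 74
28(ω_s−ω_c) = −74(ω_r−ω_c),  ω_s=0, ω_c=1
ω_r = 1 − (28/74)(0−1) = 51/37
ω_r/ω_c = 51/37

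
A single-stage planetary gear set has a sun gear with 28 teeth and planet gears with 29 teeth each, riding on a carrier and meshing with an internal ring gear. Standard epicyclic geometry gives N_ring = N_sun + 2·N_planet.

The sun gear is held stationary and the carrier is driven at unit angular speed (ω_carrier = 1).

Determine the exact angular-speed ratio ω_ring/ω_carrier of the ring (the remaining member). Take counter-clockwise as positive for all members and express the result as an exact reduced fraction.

57/43

N_ring = 28 + 2·29 = 86
28(ω_s−ω_c) = −86(ω_r−ω_c),  ω_s=0, ω_c=1
ω_r = 1 − (28/86)(0−1) = 57/43
ω_r/ω_c = 57/43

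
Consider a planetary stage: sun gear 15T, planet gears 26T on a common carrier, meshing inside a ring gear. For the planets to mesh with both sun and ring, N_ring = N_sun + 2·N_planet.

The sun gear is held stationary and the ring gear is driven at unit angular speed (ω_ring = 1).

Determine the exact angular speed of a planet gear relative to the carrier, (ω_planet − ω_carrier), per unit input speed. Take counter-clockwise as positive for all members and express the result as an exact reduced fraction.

N_ring = 15 + 2·26 = 67
15(ω_s−ω_c) = −67(ω_r−ω_c),  ω_s=0, ω_r=1
15(0−ω_c) = −67(1−ω_c)  ⇒  82ω_c = 67  ⇒  ω_c = 67/82
sun–planet: 15·(0−67/82) = −26·(ω_p−ω_c)  ⇒  ω_p−ω_c = −(15/26)·(-67/82) = 1005/2132

1005/2132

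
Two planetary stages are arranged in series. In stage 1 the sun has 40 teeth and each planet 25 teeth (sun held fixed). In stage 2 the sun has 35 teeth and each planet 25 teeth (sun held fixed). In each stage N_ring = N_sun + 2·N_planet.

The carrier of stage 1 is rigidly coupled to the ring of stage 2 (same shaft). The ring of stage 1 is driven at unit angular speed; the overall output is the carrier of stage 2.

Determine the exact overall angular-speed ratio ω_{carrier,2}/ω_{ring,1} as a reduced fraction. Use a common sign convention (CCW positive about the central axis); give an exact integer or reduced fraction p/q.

Stage 1: N_ring = 40 + 2·25 = 90
Stage 1: 40(ω_s−ω_c) = −90(ω_r−ω_c),  ω_s=0, ω_r=1
Stage 1: 40(0−ω_c) = −90(1−ω_c)  ⇒  130ω_c = 90  ⇒  ω_c = 9/13
  ⇒ ω_c¹/ω_r¹ = 9/13
Stage 2: N_ring = 35 + 2·25 = 85
Stage 2: 35(ω_s−ω_c) = −85(ω_r−ω_c),  ω_s=0, ω_r=1
Stage 2: 35(0−ω_c) = −85(1−ω_c)  ⇒  120ω_c = 85  ⇒  ω_c = 17/24
  ⇒ ω_c²/ω_r² = 17/24
Coupling ω_r² = ω_c¹ ⇒ overall = 9/13 × 17/24 = 51/104

51/104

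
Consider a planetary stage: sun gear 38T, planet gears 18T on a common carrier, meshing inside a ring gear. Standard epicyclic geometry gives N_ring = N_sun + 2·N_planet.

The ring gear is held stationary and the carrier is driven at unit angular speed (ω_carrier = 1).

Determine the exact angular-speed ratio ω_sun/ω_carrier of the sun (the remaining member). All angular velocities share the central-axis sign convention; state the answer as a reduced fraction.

N_ring = 38 + 2·18 = 74
38(ω_s−ω_c) = −74(ω_r−ω_c),  ω_r=0, ω_c=1
ω_s = 1 − (74/38)(0−1) = 56/19
ω_s/ω_c = 56/19

56/19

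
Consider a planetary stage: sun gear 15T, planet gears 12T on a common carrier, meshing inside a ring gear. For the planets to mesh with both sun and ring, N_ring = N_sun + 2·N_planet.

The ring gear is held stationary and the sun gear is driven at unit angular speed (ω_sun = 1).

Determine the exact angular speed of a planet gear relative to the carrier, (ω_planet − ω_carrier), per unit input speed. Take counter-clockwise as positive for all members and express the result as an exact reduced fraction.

N_ring = 15 + 2·12 = 39
15(ω_s−ω_c) = −39(ω_r−ω_c),  ω_r=0, ω_s=1
15(1−ω_c) = −39(0−ω_c)  ⇒  54ω_c = 15  ⇒  ω_c = 5/18
sun–planet: 15·(1−5/18) = −12·(ω_p−ω_c)  ⇒  ω_p−ω_c = −(15/12)·(13/18) = -65/72

-65/72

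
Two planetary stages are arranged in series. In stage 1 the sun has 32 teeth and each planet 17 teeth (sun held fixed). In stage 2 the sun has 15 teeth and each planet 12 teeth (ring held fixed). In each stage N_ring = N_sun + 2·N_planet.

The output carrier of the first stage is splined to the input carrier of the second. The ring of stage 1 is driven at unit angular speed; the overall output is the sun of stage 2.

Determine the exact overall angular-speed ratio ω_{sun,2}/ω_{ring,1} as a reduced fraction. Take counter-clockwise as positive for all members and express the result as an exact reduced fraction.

594/245

Stage 1: N_ring = 32 + 2·17 = 66
Stage 1: 32(ω_s−ω_c) = −66(ω_r−ω_c),  ω_s=0, ω_r=1
Stage 1: 32(0−ω_c) = −66(1−ω_c)  ⇒  98ω_c = 66  ⇒  ω_c = 33/49
  ⇒ ω_c¹/ω_r¹ = 33/49
Stage 2: N_ring = 15 + 2·12 = 39
Stage 2: 15(ω_s−ω_c) = −39(ω_r−ω_c),  ω_r=0, ω_c=1
Stage 2: ω_s = 1 − (39/15)(0−1) = 18/5
  ⇒ ω_s²/ω_c² = 18/5
Coupling ω_c² = ω_c¹ ⇒ overall = 33/49 × 18/5 = 594/245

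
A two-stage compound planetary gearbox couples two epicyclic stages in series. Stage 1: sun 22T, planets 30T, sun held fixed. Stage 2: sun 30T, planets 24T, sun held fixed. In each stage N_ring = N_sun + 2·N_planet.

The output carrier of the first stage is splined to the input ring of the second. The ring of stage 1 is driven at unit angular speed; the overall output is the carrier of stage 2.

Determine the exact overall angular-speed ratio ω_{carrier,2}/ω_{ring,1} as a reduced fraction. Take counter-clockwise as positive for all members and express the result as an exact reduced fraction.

41/72

Stage 1: N_ring = 22 + 2·30 = 82
Stage 1: 22(ω_s−ω_c) = −82(ω_r−ω_c),  ω_s=0, ω_r=1
Stage 1: 22(0−ω_c) = −82(1−ω_c)  ⇒  104ω_c = 82  ⇒  ω_c = 41/52
  ⇒ ω_c¹/ω_r¹ = 41/52
Stage 2: N_ring = 30 + 2·24 = 78
Stage 2: 30(ω_s−ω_c) = −78(ω_r−ω_c),  ω_s=0, ω_r=1
Stage 2: 30(0−ω_c) = −78(1−ω_c)  ⇒  108ω_c = 78  ⇒  ω_c = 13/18
  ⇒ ω_c²/ω_r² = 13/18
Coupling ω_r² = ω_c¹ ⇒ overall = 41/52 × 13/18 = 41/72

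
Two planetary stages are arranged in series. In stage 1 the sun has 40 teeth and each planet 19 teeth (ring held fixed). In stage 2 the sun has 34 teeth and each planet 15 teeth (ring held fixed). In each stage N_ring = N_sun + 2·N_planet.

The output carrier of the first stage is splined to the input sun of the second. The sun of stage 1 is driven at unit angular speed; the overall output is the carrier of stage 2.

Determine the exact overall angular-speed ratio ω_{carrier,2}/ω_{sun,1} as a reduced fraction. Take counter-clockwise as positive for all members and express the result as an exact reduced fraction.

340/2891

Stage 1: N_ring = 40 + 2·19 = 78
Stage 1: 40(ω_s−ω_c) = −78(ω_r−ω_c),  ω_r=0, ω_s=1
Stage 1: 40(1−ω_c) = −78(0−ω_c)  ⇒  118ω_c = 40  ⇒  ω_c = 20/59
  ⇒ ω_c¹/ω_s¹ = 20/59
Stage 2: N_ring = 34 + 2·15 = 64
Stage 2: 34(ω_s−ω_c) = −64(ω_r−ω_c),  ω_r=0, ω_s=1
Stage 2: 34(1−ω_c) = −64(0−ω_c)  ⇒  98ω_c = 34  ⇒  ω_c = 17/49
  ⇒ ω_c²/ω_s² = 17/49
Coupling ω_s² = ω_c¹ ⇒ overall = 20/59 × 17/49 = 340/2891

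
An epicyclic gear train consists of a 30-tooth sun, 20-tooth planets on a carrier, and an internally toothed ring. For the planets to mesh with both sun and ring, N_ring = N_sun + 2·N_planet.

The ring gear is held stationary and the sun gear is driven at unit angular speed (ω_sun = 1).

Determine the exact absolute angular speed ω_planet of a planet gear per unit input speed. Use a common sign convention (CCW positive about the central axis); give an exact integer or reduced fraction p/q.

-3/4

N_ring = 30 + 2·20 = 70
30(ω_s−ω_c) = −70(ω_r−ω_c),  ω_r=0, ω_s=1
30(1−ω_c) = −70(0−ω_c)  ⇒  100ω_c = 30  ⇒  ω_c = 3/10
sun–planet: 30·(1−3/10) = −20·(ω_p−ω_c)  ⇒  ω_p−ω_c = −(30/20)·(7/10) = -21/20
ω_p = 3/10 − 21/20 = -3/4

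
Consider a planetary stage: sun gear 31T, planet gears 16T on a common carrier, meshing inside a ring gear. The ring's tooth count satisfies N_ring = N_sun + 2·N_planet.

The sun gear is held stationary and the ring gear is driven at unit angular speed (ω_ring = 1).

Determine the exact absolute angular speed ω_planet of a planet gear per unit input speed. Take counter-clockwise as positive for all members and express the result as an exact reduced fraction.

63/32

N_ring = 31 + 2·16 = 63
31(ω_s−ω_c) = −63(ω_r−ω_c),  ω_s=0, ω_r=1
31(0−ω_c) = −63(1−ω_c)  ⇒  94ω_c = 63  ⇒  ω_c = 63/94
sun–planet: 31·(0−63/94) = −16·(ω_p−ω_c)  ⇒  ω_p−ω_c = −(31/16)·(-63/94) = 1953/1504
ω_p = 63/94 + 1953/1504 = 63/32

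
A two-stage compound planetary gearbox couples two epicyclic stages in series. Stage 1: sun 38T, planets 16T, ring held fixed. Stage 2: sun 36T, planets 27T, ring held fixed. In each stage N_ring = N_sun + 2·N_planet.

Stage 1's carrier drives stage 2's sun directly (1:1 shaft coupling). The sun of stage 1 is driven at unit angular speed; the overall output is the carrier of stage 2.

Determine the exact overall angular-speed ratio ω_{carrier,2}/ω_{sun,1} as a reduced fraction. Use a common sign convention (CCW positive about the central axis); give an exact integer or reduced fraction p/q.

Stage 1: N_ring = 38 + 2·16 = 70
Stage 1: 38(ω_s−ω_c) = −70(ω_r−ω_c),  ω_r=0, ω_s=1
Stage 1: 38(1−ω_c) = −70(0−ω_c)  ⇒  108ω_c = 38  ⇒  ω_c = 19/54
  ⇒ ω_c¹/ω_s¹ = 19/54
Stage 2: N_ring = 36 + 2·27 = 90
Stage 2: 36(ω_s−ω_c) = −90(ω_r−ω_c),  ω_r=0, ω_s=1
Stage 2: 36(1−ω_c) = −90(0−ω_c)  ⇒  126ω_c = 36  ⇒  ω_c = 2/7
  ⇒ ω_c²/ω_s² = 2/7
Coupling ω_s² = ω_c¹ ⇒ overall = 19/54 × 2/7 = 19/189

19/189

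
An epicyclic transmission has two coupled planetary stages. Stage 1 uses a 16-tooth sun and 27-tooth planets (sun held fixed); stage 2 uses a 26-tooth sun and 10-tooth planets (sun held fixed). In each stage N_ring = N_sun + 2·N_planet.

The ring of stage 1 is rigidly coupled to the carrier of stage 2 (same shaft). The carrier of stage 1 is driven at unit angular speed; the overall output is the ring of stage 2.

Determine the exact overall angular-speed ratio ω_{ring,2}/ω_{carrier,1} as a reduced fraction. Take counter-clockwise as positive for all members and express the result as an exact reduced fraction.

Stage 1: N_ring = 16 + 2·27 = 70
Stage 1: 16(ω_s−ω_c) = −70(ω_r−ω_c),  ω_s=0, ω_c=1
Stage 1: ω_r = 1 − (16/70)(0−1) = 43/35
  ⇒ ω_r¹/ω_c¹ = 43/35
Stage 2: N_ring = 26 + 2·10 = 46
Stage 2: 26(ω_s−ω_c) = −46(ω_r−ω_c),  ω_s=0, ω_c=1
Stage 2: ω_r = 1 − (26/46)(0−1) = 36/23
  ⇒ ω_r²/ω_c² = 36/23
Coupling ω_c² = ω_r¹ ⇒ overall = 43/35 × 36/23 = 1548/805

1548/805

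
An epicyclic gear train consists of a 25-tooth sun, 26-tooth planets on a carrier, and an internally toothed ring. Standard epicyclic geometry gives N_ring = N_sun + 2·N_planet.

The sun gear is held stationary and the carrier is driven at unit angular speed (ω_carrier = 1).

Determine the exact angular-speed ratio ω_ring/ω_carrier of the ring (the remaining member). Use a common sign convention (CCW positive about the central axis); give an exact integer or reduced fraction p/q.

102/77

N_ring = 25 + 2·26 = 77
25(ω_s−ω_c) = −77(ω_r−ω_c),  ω_s=0, ω_c=1
ω_r = 1 − (25/77)(0−1) = 102/77
ω_r/ω_c = 102/77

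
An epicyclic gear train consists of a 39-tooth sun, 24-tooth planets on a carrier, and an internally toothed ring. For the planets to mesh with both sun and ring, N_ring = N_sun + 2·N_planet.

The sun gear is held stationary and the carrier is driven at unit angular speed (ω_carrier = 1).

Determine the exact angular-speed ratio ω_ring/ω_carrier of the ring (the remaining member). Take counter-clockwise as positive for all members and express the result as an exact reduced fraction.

N_ring = 39 + 2·24 = 87
39(ω_s−ω_c) = −87(ω_r−ω_c),  ω_s=0, ω_c=1
ω_r = 1 − (39/87)(0−1) = 42/29
ω_r/ω_c = 42/29

42/29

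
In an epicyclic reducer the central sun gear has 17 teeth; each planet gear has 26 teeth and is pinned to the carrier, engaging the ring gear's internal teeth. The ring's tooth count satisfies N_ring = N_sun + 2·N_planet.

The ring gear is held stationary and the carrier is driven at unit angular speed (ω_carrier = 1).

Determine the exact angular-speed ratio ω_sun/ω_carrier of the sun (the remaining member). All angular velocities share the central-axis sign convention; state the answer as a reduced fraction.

86/17

N_ring = 17 + 2·26 = 69
17(ω_s−ω_c) = −69(ω_r−ω_c),  ω_r=0, ω_c=1
ω_s = 1 − (69/17)(0−1) = 86/17
ω_s/ω_c = 86/17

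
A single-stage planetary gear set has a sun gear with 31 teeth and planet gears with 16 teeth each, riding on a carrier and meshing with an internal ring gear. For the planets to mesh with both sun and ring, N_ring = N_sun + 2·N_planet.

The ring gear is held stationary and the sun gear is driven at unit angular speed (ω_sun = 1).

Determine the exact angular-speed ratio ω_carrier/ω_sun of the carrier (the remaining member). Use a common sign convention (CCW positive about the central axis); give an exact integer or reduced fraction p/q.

N_ring = 31 + 2·16 = 63
31(ω_s−ω_c) = −63(ω_r−ω_c),  ω_r=0, ω_s=1
31(1−ω_c) = −63(0−ω_c)  ⇒  94ω_c = 31  ⇒  ω_c = 31/94
ω_c/ω_s = 31/94

31/94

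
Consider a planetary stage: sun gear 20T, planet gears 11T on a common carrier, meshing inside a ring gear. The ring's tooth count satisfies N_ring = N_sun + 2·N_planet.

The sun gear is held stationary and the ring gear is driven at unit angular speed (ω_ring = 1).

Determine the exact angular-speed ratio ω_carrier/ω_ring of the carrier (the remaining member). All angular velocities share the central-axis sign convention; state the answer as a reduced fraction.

21/31

N_ring = 20 + 2·11 = 42
20(ω_s−ω_c) = −42(ω_r−ω_c),  ω_s=0, ω_r=1
20(0−ω_c) = −42(1−ω_c)  ⇒  62ω_c = 42  ⇒  ω_c = 21/31
ω_c/ω_r = 21/31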